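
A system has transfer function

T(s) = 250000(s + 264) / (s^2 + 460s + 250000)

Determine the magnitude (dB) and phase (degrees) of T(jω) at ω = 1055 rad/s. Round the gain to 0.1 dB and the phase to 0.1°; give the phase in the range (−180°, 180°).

At s = jω = j1055:
zero (s+264): 264 + j1055 → |·| = √(264²+1055²) = √1182721 ≈ 1087.5, ∠ = arctan(1055/264) ≈ 75.95°
quadratic: (j1055)² + 460·j1055 + 250000 = -863025 + j485300 → |·| ≈ 9.9012e+05, ∠ ≈ 150.65°
|T| = 250000 · 1087.5 / 9.9012e+05 ≈ 274.59
Gain = 20 log₁₀(274.59) ≈ 48.77 dB
∠T = 75.95° − 150.65° = -74.70°

48.8 dB, -74.7°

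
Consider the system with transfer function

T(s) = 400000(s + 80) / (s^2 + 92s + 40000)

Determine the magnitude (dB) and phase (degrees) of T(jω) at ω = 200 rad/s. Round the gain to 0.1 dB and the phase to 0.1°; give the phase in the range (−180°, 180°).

At s = jω = j200:
zero (s+80): 80 + j200 → |·| = √(80²+200²) = √46400 ≈ 215.41, ∠ = arctan(200/80) ≈ 68.20°
quadratic: (j200)² + 92·j200 + 40000 = 0 + j18400 → |·| ≈ 18400, ∠ ≈ 90.00°
|T| = 400000 · 215.41 / 18400 ≈ 4682.8
Gain = 20 log₁₀(4682.8) ≈ 73.41 dB
∠T = 68.20° − 90.00° = -21.80°

73.4 dB, -21.8°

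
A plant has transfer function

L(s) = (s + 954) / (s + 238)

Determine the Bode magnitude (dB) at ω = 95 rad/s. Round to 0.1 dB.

11.5 dB

Substitute s = j95:
Numerator: (j95) + 954 = 954 + j95
Denominator: (j95) + 238 = 238 + j95
|N| = √(954² + 95²) ≈ 958.72, ∠N ≈ 5.69°
|D| = √(238² + 95²) ≈ 256.26, ∠D ≈ 21.76°
|L| = 958.72 / 256.26 ≈ 3.7412
Gain = 20 log₁₀(3.7412) ≈ 11.46 dB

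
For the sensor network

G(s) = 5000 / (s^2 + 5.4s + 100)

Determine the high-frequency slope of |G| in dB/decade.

-40 dB/decade

Each pole contributes −20 dB/decade at high frequency; each zero contributes +20 dB/decade.
Net: 0 zero(s) − 2 pole(s) → -40 dB/decade.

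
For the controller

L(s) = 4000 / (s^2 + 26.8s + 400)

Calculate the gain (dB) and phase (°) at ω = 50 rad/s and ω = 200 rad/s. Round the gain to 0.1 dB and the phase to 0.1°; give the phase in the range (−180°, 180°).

At s = jω = j50:
quadratic: (j50)² + 26.8·j50 + 400 = -2100 + j1340 → |·| ≈ 2491.1, ∠ ≈ 147.46°
|L| = 4000 / 2491.1 ≈ 1.6057
Gain = 20 log₁₀(1.6057) ≈ 4.11 dB
∠L = 0.00° − 147.46° = -147.46°

At s = jω = j200:
quadratic: (j200)² + 26.8·j200 + 400 = -39600 + j5360 → |·| ≈ 39961, ∠ ≈ 172.29°
|L| = 4000 / 39961 ≈ 0.1001
Gain = 20 log₁₀(0.1001) ≈ -19.99 dB
∠L = 0.00° − 172.29° = -172.29°

ω = 50: 4.1 dB, -147.5°; ω = 200: -20.0 dB, -172.3°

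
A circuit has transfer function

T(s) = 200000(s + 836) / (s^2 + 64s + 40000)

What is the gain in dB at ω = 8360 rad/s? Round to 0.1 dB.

27.6 dB

At s = jω = j8360:
zero (s+836): 836 + j8360 → |·| = √(836²+8360²) = √70588496 ≈ 8401.7, ∠ = arctan(8360/836) ≈ 84.29°
quadratic: (j8360)² + 64·j8360 + 40000 = -69849600 + j535040 → |·| ≈ 6.9852e+07, ∠ ≈ 179.56°
|T| = 200000 · 8401.7 / 6.9852e+07 ≈ 24.056
Gain = 20 log₁₀(24.056) ≈ 27.62 dB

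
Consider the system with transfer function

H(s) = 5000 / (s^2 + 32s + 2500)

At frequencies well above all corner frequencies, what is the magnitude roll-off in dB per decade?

-40 dB/decade

Each pole contributes −20 dB/decade at high frequency; each zero contributes +20 dB/decade.
Net: 0 zero(s) − 2 pole(s) → -40 dB/decade.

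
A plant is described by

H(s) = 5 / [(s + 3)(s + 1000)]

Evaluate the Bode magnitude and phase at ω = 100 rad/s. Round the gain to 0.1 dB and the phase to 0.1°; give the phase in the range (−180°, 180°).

-86.1 dB, -94.0°

At s = jω = j100:
pole (s+3): 3 + j100 → |·| = √(3²+100²) = √10009 ≈ 100.04, ∠ = arctan(100/3) ≈ 88.28°
pole (s+1000): 1000 + j100 → |·| = √(1000²+100²) = √1010000 ≈ 1005, ∠ = arctan(100/1000) ≈ 5.71°
|H| = 5 / 1.0054e+05 ≈ 4.9731e-05
Gain = 20 log₁₀(4.9731e-05) ≈ -86.07 dB
∠H = 0.00° − 93.99° = -93.99°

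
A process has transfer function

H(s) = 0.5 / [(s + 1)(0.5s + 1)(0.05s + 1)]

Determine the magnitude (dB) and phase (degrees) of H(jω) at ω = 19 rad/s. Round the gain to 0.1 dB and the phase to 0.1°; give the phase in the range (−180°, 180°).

-54.0 dB, 145.5°

At ω = 19 rad/s:
pole (1 + j19·1) = 1 + j19 → |·| ≈ 19.026, ∠ ≈ 86.99°
pole (1 + j19·0.5) = 1 + j9.5 → |·| ≈ 9.5525, ∠ ≈ 83.99°
pole (1 + j19·0.05) = 1 + j0.95 → |·| ≈ 1.3793, ∠ ≈ 43.53°
|H| = 0.5 · 1 / (19.026 · 9.5525 · 1.3793) ≈ 0.0019946
Gain = 20 log₁₀(0.0019946) ≈ -54.00 dB
∠H = (0°) − (86.99° + 83.99° + 43.53°) = -214.51° ≡ 145.49° (principal value)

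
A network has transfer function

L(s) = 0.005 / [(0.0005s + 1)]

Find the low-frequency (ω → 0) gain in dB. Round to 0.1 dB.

L(0) = 0.005 · 1 / 1 = 0.005
20 log₁₀(0.005) ≈ -46.02 dB

-46.0 dB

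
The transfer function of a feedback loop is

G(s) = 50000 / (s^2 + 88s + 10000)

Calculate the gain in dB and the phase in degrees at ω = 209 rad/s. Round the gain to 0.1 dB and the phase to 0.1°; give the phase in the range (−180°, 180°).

At s = jω = j209:
quadratic: (j209)² + 88·j209 + 10000 = -33681 + j18392 → |·| ≈ 38375, ∠ ≈ 151.36°
|G| = 50000 / 38375 ≈ 1.3029
Gain = 20 log₁₀(1.3029) ≈ 2.30 dB
∠G = 0.00° − 151.36° = -151.36°

2.3 dB, -151.4°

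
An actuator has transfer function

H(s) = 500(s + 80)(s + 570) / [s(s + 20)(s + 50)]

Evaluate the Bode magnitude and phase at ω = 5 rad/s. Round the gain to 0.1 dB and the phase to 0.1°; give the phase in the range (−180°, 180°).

At s = jω = j5:
zero (s+80): 80 + j5 → |·| = √(80²+5²) = √6425 ≈ 80.156, ∠ = arctan(5/80) ≈ 3.58°
zero (s+570): 570 + j5 → |·| = √(570²+5²) = √324925 ≈ 570.02, ∠ = arctan(5/570) ≈ 0.50°
pole (s+20): 20 + j5 → |·| = √(20²+5²) = √425 ≈ 20.616, ∠ = arctan(5/20) ≈ 14.04°
pole (s+50): 50 + j5 → |·| = √(50²+5²) = √2525 ≈ 50.249, ∠ = arctan(5/50) ≈ 5.71°
pole at origin: |s| = 5, ∠ = 90.00° (in denominator)
|H| = 500 · 45691 / 5179.7 ≈ 4410.6
Gain = 20 log₁₀(4410.6) ≈ 72.89 dB
∠H = 4.08° − 109.75° = -105.67°

72.9 dB, -105.7°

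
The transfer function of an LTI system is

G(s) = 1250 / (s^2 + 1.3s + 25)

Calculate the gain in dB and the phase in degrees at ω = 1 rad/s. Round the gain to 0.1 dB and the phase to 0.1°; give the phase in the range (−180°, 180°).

At s = jω = j1:
quadratic: (j1)² + 1.3·j1 + 25 = 24 + j1.3 → |·| ≈ 24.035, ∠ ≈ 3.10°
|G| = 1250 / 24.035 ≈ 52.007
Gain = 20 log₁₀(52.007) ≈ 34.32 dB
∠G = 0.00° − 3.10° = -3.10°

34.3 dB, -3.1°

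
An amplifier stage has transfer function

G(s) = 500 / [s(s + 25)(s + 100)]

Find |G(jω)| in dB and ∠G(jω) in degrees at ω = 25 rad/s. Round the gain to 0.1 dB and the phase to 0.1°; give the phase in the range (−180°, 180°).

At s = jω = j25:
pole (s+25): 25 + j25 → |·| = √(25²+25²) = √1250 ≈ 35.355, ∠ = arctan(25/25) ≈ 45.00°
pole (s+100): 100 + j25 → |·| = √(100²+25²) = √10625 ≈ 103.08, ∠ = arctan(25/100) ≈ 14.04°
pole at origin: |s| = 25, ∠ = 90.00° (in denominator)
|G| = 500 / 91110 ≈ 0.0054879
Gain = 20 log₁₀(0.0054879) ≈ -45.21 dB
∠G = 0.00° − 149.04° = -149.04°

-45.2 dB, -149.0°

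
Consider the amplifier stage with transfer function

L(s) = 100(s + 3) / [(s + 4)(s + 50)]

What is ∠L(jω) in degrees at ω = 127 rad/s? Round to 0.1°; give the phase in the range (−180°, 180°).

At s = jω = j127:
zero (s+3): 3 + j127 → |·| = √(3²+127²) = √16138 ≈ 127.04, ∠ = arctan(127/3) ≈ 88.65°
pole (s+4): 4 + j127 → |·| = √(4²+127²) = √16145 ≈ 127.06, ∠ = arctan(127/4) ≈ 88.20°
pole (s+50): 50 + j127 → |·| = √(50²+127²) = √18629 ≈ 136.49, ∠ = arctan(127/50) ≈ 68.51°
∠L = 88.65° − 156.71° = -68.06°

-68.1°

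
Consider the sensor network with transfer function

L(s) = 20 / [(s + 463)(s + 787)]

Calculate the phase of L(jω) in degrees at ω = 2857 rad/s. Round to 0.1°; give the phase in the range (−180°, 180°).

-155.4°

At s = jω = j2857:
pole (s+463): 463 + j2857 → |·| = √(463²+2857²) = √8376818 ≈ 2894.3, ∠ = arctan(2857/463) ≈ 80.79°
pole (s+787): 787 + j2857 → |·| = √(787²+2857²) = √8781818 ≈ 2963.4, ∠ = arctan(2857/787) ≈ 74.60°
∠L = 0.00° − 155.39° = -155.39°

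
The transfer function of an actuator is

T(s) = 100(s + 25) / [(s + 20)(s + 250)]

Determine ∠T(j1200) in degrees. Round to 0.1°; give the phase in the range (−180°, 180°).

-78.5°

At s = jω = j1200:
zero (s+25): 25 + j1200 → |·| = √(25²+1200²) = √1440625 ≈ 1200.3, ∠ = arctan(1200/25) ≈ 88.81°
pole (s+20): 20 + j1200 → |·| = √(20²+1200²) = √1440400 ≈ 1200.2, ∠ = arctan(1200/20) ≈ 89.05°
pole (s+250): 250 + j1200 → |·| = √(250²+1200²) = √1502500 ≈ 1225.8, ∠ = arctan(1200/250) ≈ 78.23°
∠T = 88.81° − 167.28° = -78.47°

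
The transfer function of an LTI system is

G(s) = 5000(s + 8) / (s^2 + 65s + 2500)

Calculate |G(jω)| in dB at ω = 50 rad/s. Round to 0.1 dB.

37.8 dB

At s = jω = j50:
zero (s+8): 8 + j50 → |·| = √(8²+50²) = √2564 ≈ 50.636, ∠ = arctan(50/8) ≈ 80.91°
quadratic: (j50)² + 65·j50 + 2500 = 0 + j3250 → |·| ≈ 3250, ∠ ≈ 90.00°
|G| = 5000 · 50.636 / 3250 ≈ 77.902
Gain = 20 log₁₀(77.902) ≈ 37.83 dB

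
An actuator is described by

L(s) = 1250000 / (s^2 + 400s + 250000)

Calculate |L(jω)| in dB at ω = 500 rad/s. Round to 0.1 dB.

15.9 dB

At s = jω = j500:
quadratic: (j500)² + 400·j500 + 250000 = 0 + j200000 → |·| ≈ 2e+05, ∠ ≈ 90.00°
|L| = 1250000 / 2e+05 ≈ 6.25
Gain = 20 log₁₀(6.25) ≈ 15.92 dB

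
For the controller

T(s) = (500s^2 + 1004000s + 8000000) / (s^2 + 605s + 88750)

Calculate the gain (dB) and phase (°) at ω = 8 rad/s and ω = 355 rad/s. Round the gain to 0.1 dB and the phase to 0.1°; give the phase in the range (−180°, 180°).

Substitute s = j8:
Numerator: 500(j8)^2 + 1004000(j8) + 8000000 = 7968000 + j8032000
Denominator: (j8)^2 + 605(j8) + 88750 = 88686 + j4840
|N| = √(7968000² + 8032000²) ≈ 1.1314e+07, ∠N ≈ 45.23°
|D| = √(88686² + 4840²) ≈ 88818, ∠D ≈ 3.12°
|T| = 1.1314e+07 / 88818 ≈ 127.38
Gain = 20 log₁₀(127.38) ≈ 42.10 dB
∠T = 45.23° − 3.12° = 42.11°

Substitute s = j355:
Numerator: 500(j355)^2 + 1004000(j355) + 8000000 = -55012500 + j356420000
Denominator: (j355)^2 + 605(j355) + 88750 = -37275 + j214775
|N| = √(55012500² + 356420000²) ≈ 3.6064e+08, ∠N ≈ 98.77°
|D| = √(37275² + 214775²) ≈ 2.1799e+05, ∠D ≈ 99.85°
|T| = 3.6064e+08 / 2.1799e+05 ≈ 1654.4
Gain = 20 log₁₀(1654.4) ≈ 64.37 dB
∠T = 98.77° − 99.85° = -1.08°

ω = 8: 42.1 dB, 42.1°; ω = 355: 64.4 dB, -1.1°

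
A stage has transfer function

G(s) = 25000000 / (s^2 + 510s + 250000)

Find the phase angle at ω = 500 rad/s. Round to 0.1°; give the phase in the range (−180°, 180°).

-90.0°

At s = jω = j500:
quadratic: (j500)² + 510·j500 + 250000 = 0 + j255000 → |·| ≈ 2.55e+05, ∠ ≈ 90.00°
∠G = 0.00° − 90.00° = -90.00°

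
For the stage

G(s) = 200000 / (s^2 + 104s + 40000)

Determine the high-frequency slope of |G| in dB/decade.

Each pole contributes −20 dB/decade at high frequency; each zero contributes +20 dB/decade.
Net: 0 zero(s) − 2 pole(s) → -40 dB/decade.

-40 dB/decade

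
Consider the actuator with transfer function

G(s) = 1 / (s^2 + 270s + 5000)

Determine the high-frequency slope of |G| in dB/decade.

-40 dB/decade

Each pole contributes −20 dB/decade at high frequency; each zero contributes +20 dB/decade.
Net: 0 zero(s) − 2 pole(s) → -40 dB/decade.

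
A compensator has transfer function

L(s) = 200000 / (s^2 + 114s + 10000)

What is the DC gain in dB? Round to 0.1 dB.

L(0) = 200000 / 10000 = 20
20 log₁₀(20) ≈ 26.02 dB

26.0 dB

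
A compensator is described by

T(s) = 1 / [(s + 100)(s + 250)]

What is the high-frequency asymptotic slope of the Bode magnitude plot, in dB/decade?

Each pole contributes −20 dB/decade at high frequency; each zero contributes +20 dB/decade.
Net: 0 zero(s) − 2 pole(s) → -40 dB/decade.

-40 dB/decade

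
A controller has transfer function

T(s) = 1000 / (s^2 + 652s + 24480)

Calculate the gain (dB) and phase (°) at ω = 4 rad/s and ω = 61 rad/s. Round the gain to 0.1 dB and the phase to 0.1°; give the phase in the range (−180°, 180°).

ω = 4: -27.8 dB, -6.1°; ω = 61: -33.0 dB, -62.4°

Substitute s = j4:
Numerator: 1000 = 1000 + j0
Denominator: (j4)^2 + 652(j4) + 24480 = 24464 + j2608
|N| = √(1000² + 0²) ≈ 1000, ∠N ≈ 0.00°
|D| = √(24464² + 2608²) ≈ 24603, ∠D ≈ 6.09°
|T| = 1000 / 24603 ≈ 0.040645
Gain = 20 log₁₀(0.040645) ≈ -27.82 dB
∠T = 0.00° − 6.09° = -6.09°

Substitute s = j61:
Numerator: 1000 = 1000 + j0
Denominator: (j61)^2 + 652(j61) + 24480 = 20759 + j39772
|N| = √(1000² + 0²) ≈ 1000, ∠N ≈ 0.00°
|D| = √(20759² + 39772²) ≈ 44864, ∠D ≈ 62.44°
|T| = 1000 / 44864 ≈ 0.02229
Gain = 20 log₁₀(0.02229) ≈ -33.04 dB
∠T = 0.00° − 62.44° = -62.44°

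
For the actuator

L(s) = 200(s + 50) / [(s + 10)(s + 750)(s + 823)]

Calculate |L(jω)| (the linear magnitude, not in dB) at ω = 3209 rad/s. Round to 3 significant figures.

1.83e-05

At s = jω = j3209:
zero (s+50): 50 + j3209 → |·| = √(50²+3209²) = √10300181 ≈ 3209.4, ∠ = arctan(3209/50) ≈ 89.11°
pole (s+10): 10 + j3209 → |·| = √(10²+3209²) = √10297781 ≈ 3209, ∠ = arctan(3209/10) ≈ 89.82°
pole (s+750): 750 + j3209 → |·| = √(750²+3209²) = √10860181 ≈ 3295.5, ∠ = arctan(3209/750) ≈ 76.85°
pole (s+823): 823 + j3209 → |·| = √(823²+3209²) = √10975010 ≈ 3312.9, ∠ = arctan(3209/823) ≈ 75.62°
|L| = 200 · 3209.4 / 3.5035e+10 ≈ 1.8321e-05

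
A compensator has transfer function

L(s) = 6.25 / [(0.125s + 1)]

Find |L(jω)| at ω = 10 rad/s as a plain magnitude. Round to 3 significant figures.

At ω = 10 rad/s:
pole (1 + j10·0.125) = 1 + j1.25 → |·| ≈ 1.6008, ∠ ≈ 51.34°
|L| = 6.25 · 1 / (1.6008) ≈ 3.9043

3.90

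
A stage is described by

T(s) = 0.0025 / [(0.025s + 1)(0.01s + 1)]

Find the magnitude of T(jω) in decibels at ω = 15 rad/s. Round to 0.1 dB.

At ω = 15 rad/s:
pole (1 + j15·0.025) = 1 + j0.375 → |·| ≈ 1.068, ∠ ≈ 20.56°
pole (1 + j15·0.01) = 1 + j0.15 → |·| ≈ 1.0112, ∠ ≈ 8.53°
|T| = 0.0025 · 1 / (1.068 · 1.0112) ≈ 0.0023149
Gain = 20 log₁₀(0.0023149) ≈ -52.71 dB

-52.7 dB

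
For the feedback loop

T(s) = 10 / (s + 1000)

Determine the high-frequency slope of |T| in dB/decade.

Each pole contributes −20 dB/decade at high frequency; each zero contributes +20 dB/decade.
Net: 0 zero(s) − 1 pole(s) → -20 dB/decade.

-20 dB/decade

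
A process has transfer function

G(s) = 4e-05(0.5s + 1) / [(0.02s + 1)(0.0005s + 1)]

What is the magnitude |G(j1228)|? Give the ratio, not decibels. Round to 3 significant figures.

0.000851

At ω = 1228 rad/s:
zero (1 + j1228·0.5) = 1 + j614 → |·| ≈ 614, ∠ ≈ 89.91°
pole (1 + j1228·0.02) = 1 + j24.56 → |·| ≈ 24.58, ∠ ≈ 87.67°
pole (1 + j1228·0.0005) = 1 + j0.614 → |·| ≈ 1.1735, ∠ ≈ 31.55°
|G| = 4e-05 · 614 / (24.58 · 1.1735) ≈ 0.00085146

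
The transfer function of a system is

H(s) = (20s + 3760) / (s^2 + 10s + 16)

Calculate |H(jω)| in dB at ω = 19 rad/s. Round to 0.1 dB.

19.6 dB

Substitute s = j19:
Numerator: 20(j19) + 3760 = 3760 + j380
Denominator: (j19)^2 + 10(j19) + 16 = -345 + j190
|N| = √(3760² + 380²) ≈ 3779.2, ∠N ≈ 5.77°
|D| = √(345² + 190²) ≈ 393.86, ∠D ≈ 151.16°
|H| = 3779.2 / 393.86 ≈ 9.5953
Gain = 20 log₁₀(9.5953) ≈ 19.64 dB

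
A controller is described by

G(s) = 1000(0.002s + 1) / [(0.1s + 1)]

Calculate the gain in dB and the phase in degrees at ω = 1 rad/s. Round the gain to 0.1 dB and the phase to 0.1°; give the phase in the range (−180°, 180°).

At ω = 1 rad/s:
zero (1 + j1·0.002) = 1 + j0.002 → |·| ≈ 1, ∠ ≈ 0.11°
pole (1 + j1·0.1) = 1 + j0.1 → |·| ≈ 1.005, ∠ ≈ 5.71°
|G| = 1000 · 1 / (1.005) ≈ 995.02
Gain = 20 log₁₀(995.02) ≈ 59.96 dB
∠G = (0.11°) − (5.71°) = -5.60°

60.0 dB, -5.6°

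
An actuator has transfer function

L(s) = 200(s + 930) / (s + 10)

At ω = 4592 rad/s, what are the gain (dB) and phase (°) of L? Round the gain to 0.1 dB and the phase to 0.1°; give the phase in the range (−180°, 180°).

At s = jω = j4592:
zero (s+930): 930 + j4592 → |·| = √(930²+4592²) = √21951364 ≈ 4685.2, ∠ = arctan(4592/930) ≈ 78.55°
pole (s+10): 10 + j4592 → |·| = √(10²+4592²) = √21086564 ≈ 4592, ∠ = arctan(4592/10) ≈ 89.88°
|L| = 200 · 4685.2 / 4592 ≈ 204.06
Gain = 20 log₁₀(204.06) ≈ 46.20 dB
∠L = 78.55° − 89.88° = -11.33°

46.2 dB, -11.3°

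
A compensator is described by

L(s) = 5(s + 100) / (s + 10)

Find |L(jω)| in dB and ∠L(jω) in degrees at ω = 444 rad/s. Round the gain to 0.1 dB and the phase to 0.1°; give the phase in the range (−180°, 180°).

14.2 dB, -11.4°

At s = jω = j444:
zero (s+100): 100 + j444 → |·| = √(100²+444²) = √207136 ≈ 455.12, ∠ = arctan(444/100) ≈ 77.31°
pole (s+10): 10 + j444 → |·| = √(10²+444²) = √197236 ≈ 444.11, ∠ = arctan(444/10) ≈ 88.71°
|L| = 5 · 455.12 / 444.11 ≈ 5.124
Gain = 20 log₁₀(5.124) ≈ 14.19 dB
∠L = 77.31° − 88.71° = -11.40°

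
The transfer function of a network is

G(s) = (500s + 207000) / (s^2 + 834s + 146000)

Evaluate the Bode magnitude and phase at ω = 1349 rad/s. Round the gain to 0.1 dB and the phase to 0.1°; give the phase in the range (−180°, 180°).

-9.1 dB, -73.2°

Substitute s = j1349:
Numerator: 500(j1349) + 207000 = 207000 + j674500
Denominator: (j1349)^2 + 834(j1349) + 146000 = -1673801 + j1125066
|N| = √(207000² + 674500²) ≈ 7.0555e+05, ∠N ≈ 72.94°
|D| = √(1673801² + 1125066²) ≈ 2.0168e+06, ∠D ≈ 146.09°
|G| = 7.0555e+05 / 2.0168e+06 ≈ 0.34984
Gain = 20 log₁₀(0.34984) ≈ -9.12 dB
∠G = 72.94° − 146.09° = -73.15°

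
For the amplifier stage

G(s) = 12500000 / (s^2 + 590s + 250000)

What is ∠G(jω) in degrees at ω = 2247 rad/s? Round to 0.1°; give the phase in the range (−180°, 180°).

At s = jω = j2247:
quadratic: (j2247)² + 590·j2247 + 250000 = -4799009 + j1325730 → |·| ≈ 4.9788e+06, ∠ ≈ 164.56°
∠G = 0.00° − 164.56° = -164.56°

-164.6°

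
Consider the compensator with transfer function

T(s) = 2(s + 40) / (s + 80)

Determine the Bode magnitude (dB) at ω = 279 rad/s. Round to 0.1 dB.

At s = jω = j279:
zero (s+40): 40 + j279 → |·| = √(40²+279²) = √79441 ≈ 281.85, ∠ = arctan(279/40) ≈ 81.84°
pole (s+80): 80 + j279 → |·| = √(80²+279²) = √84241 ≈ 290.24, ∠ = arctan(279/80) ≈ 74.00°
|T| = 2 · 281.85 / 290.24 ≈ 1.9422
Gain = 20 log₁₀(1.9422) ≈ 5.77 dB

5.8 dB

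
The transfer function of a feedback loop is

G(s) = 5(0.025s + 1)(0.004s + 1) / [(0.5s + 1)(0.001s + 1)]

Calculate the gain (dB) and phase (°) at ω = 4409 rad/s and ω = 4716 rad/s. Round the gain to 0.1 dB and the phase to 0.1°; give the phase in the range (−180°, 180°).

ω = 4409: -0.2 dB, 9.0°; ω = 4716: -0.2 dB, 8.5°

At ω = 4409 rad/s:
zero (1 + j4409·0.025) = 1 + j110.225 → |·| ≈ 110.23, ∠ ≈ 89.48°
zero (1 + j4409·0.004) = 1 + j17.636 → |·| ≈ 17.664, ∠ ≈ 86.75°
pole (1 + j4409·0.5) = 1 + j2204.5 → |·| ≈ 2204.5, ∠ ≈ 89.97°
pole (1 + j4409·0.001) = 1 + j4.409 → |·| ≈ 4.521, ∠ ≈ 77.22°
|G| = 5 · 110.23 · 17.664 / (2204.5 · 4.521) ≈ 0.97682
Gain = 20 log₁₀(0.97682) ≈ -0.20 dB
∠G = (89.48° + 86.75°) − (89.97° + 77.22°) = 9.04°

At ω = 4716 rad/s:
zero (1 + j4716·0.025) = 1 + j117.9 → |·| ≈ 117.9, ∠ ≈ 89.51°
zero (1 + j4716·0.004) = 1 + j18.864 → |·| ≈ 18.89, ∠ ≈ 86.97°
pole (1 + j4716·0.5) = 1 + j2358 → |·| ≈ 2358, ∠ ≈ 89.98°
pole (1 + j4716·0.001) = 1 + j4.716 → |·| ≈ 4.8209, ∠ ≈ 78.03°
|G| = 5 · 117.9 · 18.89 / (2358 · 4.8209) ≈ 0.97959
Gain = 20 log₁₀(0.97959) ≈ -0.18 dB
∠G = (89.51° + 86.97°) − (89.98° + 78.03°) = 8.47°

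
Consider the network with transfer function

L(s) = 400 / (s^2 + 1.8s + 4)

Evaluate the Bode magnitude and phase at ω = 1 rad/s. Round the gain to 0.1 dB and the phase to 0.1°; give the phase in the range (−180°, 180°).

At s = jω = j1:
quadratic: (j1)² + 1.8·j1 + 4 = 3 + j1.8 → |·| ≈ 3.4986, ∠ ≈ 30.96°
|L| = 400 / 3.4986 ≈ 114.33
Gain = 20 log₁₀(114.33) ≈ 41.16 dB
∠L = 0.00° − 30.96° = -30.96°

41.2 dB, -31.0°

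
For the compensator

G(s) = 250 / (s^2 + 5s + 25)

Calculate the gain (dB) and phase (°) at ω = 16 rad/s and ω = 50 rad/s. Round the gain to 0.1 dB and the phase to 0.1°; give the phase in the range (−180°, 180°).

At s = jω = j16:
quadratic: (j16)² + 5·j16 + 25 = -231 + j80 → |·| ≈ 244.46, ∠ ≈ 160.90°
|G| = 250 / 244.46 ≈ 1.0227
Gain = 20 log₁₀(1.0227) ≈ 0.19 dB
∠G = 0.00° − 160.90° = -160.90°

At s = jω = j50:
quadratic: (j50)² + 5·j50 + 25 = -2475 + j250 → |·| ≈ 2487.6, ∠ ≈ 174.23°
|G| = 250 / 2487.6 ≈ 0.1005
Gain = 20 log₁₀(0.1005) ≈ -19.96 dB
∠G = 0.00° − 174.23° = -174.23°

ω = 16: 0.2 dB, -160.9°; ω = 50: -20.0 dB, -174.2°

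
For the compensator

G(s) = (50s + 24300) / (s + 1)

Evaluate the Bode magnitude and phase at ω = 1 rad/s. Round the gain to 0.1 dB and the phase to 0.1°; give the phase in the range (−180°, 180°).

Substitute s = j1:
Numerator: 50(j1) + 24300 = 24300 + j50
Denominator: (j1) + 1 = 1 + j1
|N| = √(24300² + 50²) ≈ 24300, ∠N ≈ 0.12°
|D| = √(1² + 1²) ≈ 1.4142, ∠D ≈ 45.00°
|G| = 24300 / 1.4142 ≈ 17183
Gain = 20 log₁₀(17183) ≈ 84.70 dB
∠G = 0.12° − 45.00° = -44.88°

84.7 dB, -44.9°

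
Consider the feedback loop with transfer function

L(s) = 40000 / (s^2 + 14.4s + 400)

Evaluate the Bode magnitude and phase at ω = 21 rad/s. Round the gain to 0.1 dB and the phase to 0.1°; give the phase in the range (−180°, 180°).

At s = jω = j21:
quadratic: (j21)² + 14.4·j21 + 400 = -41 + j302.4 → |·| ≈ 305.17, ∠ ≈ 97.72°
|L| = 40000 / 305.17 ≈ 131.07
Gain = 20 log₁₀(131.07) ≈ 42.35 dB
∠L = 0.00° − 97.72° = -97.72°

42.4 dB, -97.7°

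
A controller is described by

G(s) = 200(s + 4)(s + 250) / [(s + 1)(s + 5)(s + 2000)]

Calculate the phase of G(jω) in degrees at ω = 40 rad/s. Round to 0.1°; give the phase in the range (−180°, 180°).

At s = jω = j40:
zero (s+4): 4 + j40 → |·| = √(4²+40²) = √1616 ≈ 40.2, ∠ = arctan(40/4) ≈ 84.29°
zero (s+250): 250 + j40 → |·| = √(250²+40²) = √64100 ≈ 253.18, ∠ = arctan(40/250) ≈ 9.09°
pole (s+1): 1 + j40 → |·| = √(1²+40²) = √1601 ≈ 40.012, ∠ = arctan(40/1) ≈ 88.57°
pole (s+5): 5 + j40 → |·| = √(5²+40²) = √1625 ≈ 40.311, ∠ = arctan(40/5) ≈ 82.87°
pole (s+2000): 2000 + j40 → |·| = √(2000²+40²) = √4001600 ≈ 2000.4, ∠ = arctan(40/2000) ≈ 1.15°
∠G = 93.38° − 172.59° = -79.21°

-79.2°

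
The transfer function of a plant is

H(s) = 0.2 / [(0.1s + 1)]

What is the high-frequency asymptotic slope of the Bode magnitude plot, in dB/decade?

-20 dB/decade

Each pole contributes −20 dB/decade at high frequency; each zero contributes +20 dB/decade.
Net: 0 zero(s) − 1 pole(s) → -20 dB/decade.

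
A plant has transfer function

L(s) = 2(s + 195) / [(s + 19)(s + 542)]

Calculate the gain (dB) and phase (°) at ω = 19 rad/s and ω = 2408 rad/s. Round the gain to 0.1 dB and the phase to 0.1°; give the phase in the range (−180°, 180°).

At s = jω = j19:
zero (s+195): 195 + j19 → |·| = √(195²+19²) = √38386 ≈ 195.92, ∠ = arctan(19/195) ≈ 5.57°
pole (s+19): 19 + j19 → |·| = √(19²+19²) = √722 ≈ 26.87, ∠ = arctan(19/19) ≈ 45.00°
pole (s+542): 542 + j19 → |·| = √(542²+19²) = √294125 ≈ 542.33, ∠ = arctan(19/542) ≈ 2.01°
|L| = 2 · 195.92 / 14572 ≈ 0.02689
Gain = 20 log₁₀(0.02689) ≈ -31.41 dB
∠L = 5.57° − 47.01° = -41.44°

At s = jω = j2408:
zero (s+195): 195 + j2408 → |·| = √(195²+2408²) = √5836489 ≈ 2415.9, ∠ = arctan(2408/195) ≈ 85.37°
pole (s+19): 19 + j2408 → |·| = √(19²+2408²) = √5798825 ≈ 2408.1, ∠ = arctan(2408/19) ≈ 89.55°
pole (s+542): 542 + j2408 → |·| = √(542²+2408²) = √6092228 ≈ 2468.2, ∠ = arctan(2408/542) ≈ 77.32°
|L| = 2 · 2415.9 / 5.9437e+06 ≈ 0.00081293
Gain = 20 log₁₀(0.00081293) ≈ -61.80 dB
∠L = 85.37° − 166.87° = -81.50°

ω = 19: -31.4 dB, -41.4°; ω = 2408: -61.8 dB, -81.5°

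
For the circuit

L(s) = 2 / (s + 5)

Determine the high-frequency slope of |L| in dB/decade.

-20 dB/decade

Each pole contributes −20 dB/decade at high frequency; each zero contributes +20 dB/decade.
Net: 0 zero(s) − 1 pole(s) → -20 dB/decade.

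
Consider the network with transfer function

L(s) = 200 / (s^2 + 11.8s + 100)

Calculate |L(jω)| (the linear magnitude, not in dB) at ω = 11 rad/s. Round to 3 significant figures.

1.52

At s = jω = j11:
quadratic: (j11)² + 11.8·j11 + 100 = -21 + j129.8 → |·| ≈ 131.49, ∠ ≈ 99.19°
|L| = 200 / 131.49 ≈ 1.521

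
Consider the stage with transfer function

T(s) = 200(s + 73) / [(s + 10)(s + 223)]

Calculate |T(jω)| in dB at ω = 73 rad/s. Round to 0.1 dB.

At s = jω = j73:
zero (s+73): 73 + j73 → |·| = √(73²+73²) = √10658 ≈ 103.24, ∠ = arctan(73/73) ≈ 45.00°
pole (s+10): 10 + j73 → |·| = √(10²+73²) = √5429 ≈ 73.682, ∠ = arctan(73/10) ≈ 82.20°
pole (s+223): 223 + j73 → |·| = √(223²+73²) = √55058 ≈ 234.64, ∠ = arctan(73/223) ≈ 18.13°
|T| = 200 · 103.24 / 17289 ≈ 1.1943
Gain = 20 log₁₀(1.1943) ≈ 1.54 dB

1.5 dB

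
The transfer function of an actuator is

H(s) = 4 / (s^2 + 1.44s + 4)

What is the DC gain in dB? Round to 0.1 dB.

0.0 dB

H(0) = 4 / 4 = 1
20 log₁₀(1) ≈ 0.00 dB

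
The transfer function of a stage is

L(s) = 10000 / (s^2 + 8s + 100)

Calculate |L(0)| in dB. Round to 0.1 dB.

40.0 dB

L(0) = 10000 / 100 = 100
20 log₁₀(100) ≈ 40.00 dB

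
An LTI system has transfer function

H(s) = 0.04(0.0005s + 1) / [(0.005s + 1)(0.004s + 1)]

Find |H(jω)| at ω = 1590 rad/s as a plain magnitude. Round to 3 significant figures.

At ω = 1590 rad/s:
zero (1 + j1590·0.0005) = 1 + j0.795 → |·| ≈ 1.2775, ∠ ≈ 38.48°
pole (1 + j1590·0.005) = 1 + j7.95 → |·| ≈ 8.0126, ∠ ≈ 82.83°
pole (1 + j1590·0.004) = 1 + j6.36 → |·| ≈ 6.4381, ∠ ≈ 81.06°
|H| = 0.04 · 1.2775 / (8.0126 · 6.4381) ≈ 0.00099058

0.000991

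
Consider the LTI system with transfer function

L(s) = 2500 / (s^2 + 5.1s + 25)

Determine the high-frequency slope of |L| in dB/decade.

-40 dB/decade

Each pole contributes −20 dB/decade at high frequency; each zero contributes +20 dB/decade.
Net: 0 zero(s) − 2 pole(s) → -40 dB/decade.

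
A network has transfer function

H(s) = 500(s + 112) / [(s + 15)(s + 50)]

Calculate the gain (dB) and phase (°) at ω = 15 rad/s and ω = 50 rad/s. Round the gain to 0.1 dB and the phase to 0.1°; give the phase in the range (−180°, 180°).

At s = jω = j15:
zero (s+112): 112 + j15 → |·| = √(112²+15²) = √12769 ≈ 113, ∠ = arctan(15/112) ≈ 7.63°
pole (s+15): 15 + j15 → |·| = √(15²+15²) = √450 ≈ 21.213, ∠ = arctan(15/15) ≈ 45.00°
pole (s+50): 50 + j15 → |·| = √(50²+15²) = √2725 ≈ 52.202, ∠ = arctan(15/50) ≈ 16.70°
|H| = 500 · 113 / 1107.4 ≈ 51.02
Gain = 20 log₁₀(51.02) ≈ 34.15 dB
∠H = 7.63° − 61.70° = -54.07°

At s = jω = j50:
zero (s+112): 112 + j50 → |·| = √(112²+50²) = √15044 ≈ 122.65, ∠ = arctan(50/112) ≈ 24.06°
pole (s+15): 15 + j50 → |·| = √(15²+50²) = √2725 ≈ 52.202, ∠ = arctan(50/15) ≈ 73.30°
pole (s+50): 50 + j50 → |·| = √(50²+50²) = √5000 ≈ 70.711, ∠ = arctan(50/50) ≈ 45.00°
|H| = 500 · 122.65 / 3691.3 ≈ 16.613
Gain = 20 log₁₀(16.613) ≈ 24.41 dB
∠H = 24.06° − 118.30° = -94.24°

ω = 15: 34.2 dB, -54.1°; ω = 50: 24.4 dB, -94.2°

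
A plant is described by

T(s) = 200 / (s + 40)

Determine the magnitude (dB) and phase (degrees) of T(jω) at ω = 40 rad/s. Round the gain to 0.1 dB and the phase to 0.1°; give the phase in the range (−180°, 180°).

At s = jω = j40:
pole (s+40): 40 + j40 → |·| = √(40²+40²) = √3200 ≈ 56.569, ∠ = arctan(40/40) ≈ 45.00°
|T| = 200 / 56.569 ≈ 3.5355
Gain = 20 log₁₀(3.5355) ≈ 10.97 dB
∠T = 0.00° − 45.00° = -45.00°

11.0 dB, -45.0°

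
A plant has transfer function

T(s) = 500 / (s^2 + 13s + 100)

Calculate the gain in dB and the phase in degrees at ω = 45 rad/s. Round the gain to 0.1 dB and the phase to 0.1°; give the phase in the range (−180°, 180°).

At s = jω = j45:
quadratic: (j45)² + 13·j45 + 100 = -1925 + j585 → |·| ≈ 2011.9, ∠ ≈ 163.10°
|T| = 500 / 2011.9 ≈ 0.24852
Gain = 20 log₁₀(0.24852) ≈ -12.09 dB
∠T = 0.00° − 163.10° = -163.10°

-12.1 dB, -163.1°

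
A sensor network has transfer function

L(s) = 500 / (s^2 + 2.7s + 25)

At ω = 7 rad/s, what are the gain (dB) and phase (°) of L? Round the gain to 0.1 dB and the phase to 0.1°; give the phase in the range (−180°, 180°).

24.3 dB, -141.8°

At s = jω = j7:
quadratic: (j7)² + 2.7·j7 + 25 = -24 + j18.9 → |·| ≈ 30.548, ∠ ≈ 141.78°
|L| = 500 / 30.548 ≈ 16.368
Gain = 20 log₁₀(16.368) ≈ 24.28 dB
∠L = 0.00° − 141.78° = -141.78°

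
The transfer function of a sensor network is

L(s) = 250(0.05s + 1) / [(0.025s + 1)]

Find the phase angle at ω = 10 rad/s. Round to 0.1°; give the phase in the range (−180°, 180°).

12.5°

At ω = 10 rad/s:
zero (1 + j10·0.05) = 1 + j0.5 → |·| ≈ 1.118, ∠ ≈ 26.57°
pole (1 + j10·0.025) = 1 + j0.25 → |·| ≈ 1.0308, ∠ ≈ 14.04°
∠L = (26.57°) − (14.04°) = 12.53°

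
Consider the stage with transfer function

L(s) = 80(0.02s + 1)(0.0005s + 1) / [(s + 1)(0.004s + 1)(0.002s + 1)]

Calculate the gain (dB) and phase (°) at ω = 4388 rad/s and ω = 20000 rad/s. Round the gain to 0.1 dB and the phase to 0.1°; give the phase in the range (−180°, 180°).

At ω = 4388 rad/s:
zero (1 + j4388·0.02) = 1 + j87.76 → |·| ≈ 87.766, ∠ ≈ 89.35°
zero (1 + j4388·0.0005) = 1 + j2.194 → |·| ≈ 2.4111, ∠ ≈ 65.50°
pole (1 + j4388·1) = 1 + j4388 → |·| ≈ 4388, ∠ ≈ 89.99°
pole (1 + j4388·0.004) = 1 + j17.552 → |·| ≈ 17.58, ∠ ≈ 86.74°
pole (1 + j4388·0.002) = 1 + j8.776 → |·| ≈ 8.8328, ∠ ≈ 83.50°
|L| = 80 · 87.766 · 2.4111 / (4388 · 17.58 · 8.8328) ≈ 0.024845
Gain = 20 log₁₀(0.024845) ≈ -32.10 dB
∠L = (89.35° + 65.50°) − (89.99° + 86.74° + 83.50°) = -105.38°

At ω = 20000 rad/s:
zero (1 + j20000·0.02) = 1 + j400 → |·| ≈ 400, ∠ ≈ 89.86°
zero (1 + j20000·0.0005) = 1 + j10 → |·| ≈ 10.05, ∠ ≈ 84.29°
pole (1 + j20000·1) = 1 + j20000 → |·| ≈ 20000, ∠ ≈ 90.00°
pole (1 + j20000·0.004) = 1 + j80 → |·| ≈ 80.006, ∠ ≈ 89.28°
pole (1 + j20000·0.002) = 1 + j40 → |·| ≈ 40.012, ∠ ≈ 88.57°
|L| = 80 · 400 · 10.05 / (20000 · 80.006 · 40.012) ≈ 0.0050231
Gain = 20 log₁₀(0.0050231) ≈ -45.98 dB
∠L = (89.86° + 84.29°) − (90.00° + 89.28° + 88.57°) = -93.70°

ω = 4388: -32.1 dB, -105.4°; ω = 20000: -46.0 dB, -93.7°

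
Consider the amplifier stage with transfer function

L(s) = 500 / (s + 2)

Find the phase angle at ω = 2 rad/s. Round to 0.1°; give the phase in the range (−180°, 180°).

At s = jω = j2:
pole (s+2): 2 + j2 → |·| = √(2²+2²) = √8 ≈ 2.8284, ∠ = arctan(2/2) ≈ 45.00°
∠L = 0.00° − 45.00° = -45.00°

-45.0°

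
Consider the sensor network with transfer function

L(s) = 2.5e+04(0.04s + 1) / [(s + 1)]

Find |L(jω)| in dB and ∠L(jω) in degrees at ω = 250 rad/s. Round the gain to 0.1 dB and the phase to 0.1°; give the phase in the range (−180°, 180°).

60.0 dB, -5.5°

At ω = 250 rad/s:
zero (1 + j250·0.04) = 1 + j10 → |·| ≈ 10.05, ∠ ≈ 84.29°
pole (1 + j250·1) = 1 + j250 → |·| ≈ 250, ∠ ≈ 89.77°
|L| = 2.5e+04 · 10.05 / (250) ≈ 1005
Gain = 20 log₁₀(1005) ≈ 60.04 dB
∠L = (84.29°) − (89.77°) = -5.48°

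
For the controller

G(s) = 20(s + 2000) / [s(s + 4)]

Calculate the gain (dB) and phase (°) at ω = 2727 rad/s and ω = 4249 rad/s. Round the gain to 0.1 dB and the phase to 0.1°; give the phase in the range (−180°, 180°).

At s = jω = j2727:
zero (s+2000): 2000 + j2727 → |·| = √(2000²+2727²) = √11436529 ≈ 3381.8, ∠ = arctan(2727/2000) ≈ 53.74°
pole (s+4): 4 + j2727 → |·| = √(4²+2727²) = √7436545 ≈ 2727, ∠ = arctan(2727/4) ≈ 89.92°
pole at origin: |s| = 2727, ∠ = 90.00° (in denominator)
|G| = 20 · 3381.8 / 7.4365e+06 ≈ 0.0090951
Gain = 20 log₁₀(0.0090951) ≈ -40.82 dB
∠G = 53.74° − 179.92° = -126.18°

At s = jω = j4249:
zero (s+2000): 2000 + j4249 → |·| = √(2000²+4249²) = √22054001 ≈ 4696.2, ∠ = arctan(4249/2000) ≈ 64.79°
pole (s+4): 4 + j4249 → |·| = √(4²+4249²) = √18054017 ≈ 4249, ∠ = arctan(4249/4) ≈ 89.95°
pole at origin: |s| = 4249, ∠ = 90.00° (in denominator)
|G| = 20 · 4696.2 / 1.8054e+07 ≈ 0.0052024
Gain = 20 log₁₀(0.0052024) ≈ -45.68 dB
∠G = 64.79° − 179.95° = -115.16°

ω = 2727: -40.8 dB, -126.2°; ω = 4249: -45.7 dB, -115.2°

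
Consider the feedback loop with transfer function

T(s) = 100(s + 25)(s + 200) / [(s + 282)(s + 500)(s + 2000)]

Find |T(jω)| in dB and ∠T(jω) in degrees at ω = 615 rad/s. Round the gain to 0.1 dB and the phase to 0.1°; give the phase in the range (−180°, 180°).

-29.0 dB, 26.3°

At s = jω = j615:
zero (s+25): 25 + j615 → |·| = √(25²+615²) = √378850 ≈ 615.51, ∠ = arctan(615/25) ≈ 87.67°
zero (s+200): 200 + j615 → |·| = √(200²+615²) = √418225 ≈ 646.7, ∠ = arctan(615/200) ≈ 71.99°
pole (s+282): 282 + j615 → |·| = √(282²+615²) = √457749 ≈ 676.57, ∠ = arctan(615/282) ≈ 65.37°
pole (s+500): 500 + j615 → |·| = √(500²+615²) = √628225 ≈ 792.61, ∠ = arctan(615/500) ≈ 50.89°
pole (s+2000): 2000 + j615 → |·| = √(2000²+615²) = √4378225 ≈ 2092.4, ∠ = arctan(615/2000) ≈ 17.09°
|T| = 100 · 3.9805e+05 / 1.1221e+09 ≈ 0.035474
Gain = 20 log₁₀(0.035474) ≈ -29.00 dB
∠T = 159.66° − 133.35° = 26.31°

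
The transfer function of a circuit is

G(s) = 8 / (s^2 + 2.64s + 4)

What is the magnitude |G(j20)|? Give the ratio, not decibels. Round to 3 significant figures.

At s = jω = j20:
quadratic: (j20)² + 2.64·j20 + 4 = -396 + j52.8 → |·| ≈ 399.5, ∠ ≈ 172.41°
|G| = 8 / 399.5 ≈ 0.020025

0.0200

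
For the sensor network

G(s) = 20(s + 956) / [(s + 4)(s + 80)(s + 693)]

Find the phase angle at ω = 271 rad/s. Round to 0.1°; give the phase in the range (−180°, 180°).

At s = jω = j271:
zero (s+956): 956 + j271 → |·| = √(956²+271²) = √987377 ≈ 993.67, ∠ = arctan(271/956) ≈ 15.83°
pole (s+4): 4 + j271 → |·| = √(4²+271²) = √73457 ≈ 271.03, ∠ = arctan(271/4) ≈ 89.15°
pole (s+80): 80 + j271 → |·| = √(80²+271²) = √79841 ≈ 282.56, ∠ = arctan(271/80) ≈ 73.55°
pole (s+693): 693 + j271 → |·| = √(693²+271²) = √553690 ≈ 744.1, ∠ = arctan(271/693) ≈ 21.36°
∠G = 15.83° − 184.06° = -168.23°

-168.2°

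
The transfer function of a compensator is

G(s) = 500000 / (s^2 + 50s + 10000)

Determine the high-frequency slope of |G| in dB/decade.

-40 dB/decade

Each pole contributes −20 dB/decade at high frequency; each zero contributes +20 dB/decade.
Net: 0 zero(s) − 2 pole(s) → -40 dB/decade.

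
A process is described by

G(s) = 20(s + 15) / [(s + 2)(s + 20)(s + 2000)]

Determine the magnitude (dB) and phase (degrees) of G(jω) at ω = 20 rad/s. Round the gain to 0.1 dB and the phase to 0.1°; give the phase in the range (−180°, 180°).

At s = jω = j20:
zero (s+15): 15 + j20 → |·| = √(15²+20²) = √625 ≈ 25, ∠ = arctan(20/15) ≈ 53.13°
pole (s+2): 2 + j20 → |·| = √(2²+20²) = √404 ≈ 20.1, ∠ = arctan(20/2) ≈ 84.29°
pole (s+20): 20 + j20 → |·| = √(20²+20²) = √800 ≈ 28.284, ∠ = arctan(20/20) ≈ 45.00°
pole (s+2000): 2000 + j20 → |·| = √(2000²+20²) = √4000400 ≈ 2000.1, ∠ = arctan(20/2000) ≈ 0.57°
|G| = 20 · 25 / 1.1371e+06 ≈ 0.00043972
Gain = 20 log₁₀(0.00043972) ≈ -67.14 dB
∠G = 53.13° − 129.86° = -76.73°

-67.1 dB, -76.7°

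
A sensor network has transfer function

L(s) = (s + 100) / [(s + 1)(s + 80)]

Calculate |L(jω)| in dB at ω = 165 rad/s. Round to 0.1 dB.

-43.9 dB

At s = jω = j165:
zero (s+100): 100 + j165 → |·| = √(100²+165²) = √37225 ≈ 192.94, ∠ = arctan(165/100) ≈ 58.78°
pole (s+1): 1 + j165 → |·| = √(1²+165²) = √27226 ≈ 165, ∠ = arctan(165/1) ≈ 89.65°
pole (s+80): 80 + j165 → |·| = √(80²+165²) = √33625 ≈ 183.37, ∠ = arctan(165/80) ≈ 64.13°
|L| = 1 · 192.94 / 30256 ≈ 0.0063769
Gain = 20 log₁₀(0.0063769) ≈ -43.91 dB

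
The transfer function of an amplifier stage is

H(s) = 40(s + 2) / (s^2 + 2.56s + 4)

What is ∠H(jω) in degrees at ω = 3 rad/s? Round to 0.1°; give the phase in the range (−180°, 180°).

At s = jω = j3:
zero (s+2): 2 + j3 → |·| = √(2²+3²) = √13 ≈ 3.6056, ∠ = arctan(3/2) ≈ 56.31°
quadratic: (j3)² + 2.56·j3 + 4 = -5 + j7.68 → |·| ≈ 9.1642, ∠ ≈ 123.07°
∠H = 56.31° − 123.07° = -66.76°

-66.8°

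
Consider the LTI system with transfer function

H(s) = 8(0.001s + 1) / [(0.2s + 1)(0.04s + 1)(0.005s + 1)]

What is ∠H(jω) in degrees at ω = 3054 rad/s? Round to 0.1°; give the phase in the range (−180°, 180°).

At ω = 3054 rad/s:
zero (1 + j3054·0.001) = 1 + j3.054 → |·| ≈ 3.2136, ∠ ≈ 71.87°
pole (1 + j3054·0.2) = 1 + j610.8 → |·| ≈ 610.8, ∠ ≈ 89.91°
pole (1 + j3054·0.04) = 1 + j122.16 → |·| ≈ 122.16, ∠ ≈ 89.53°
pole (1 + j3054·0.005) = 1 + j15.27 → |·| ≈ 15.303, ∠ ≈ 86.25°
∠H = (71.87°) − (89.91° + 89.53° + 86.25°) = -193.82° ≡ 166.18° (principal value)

166.2°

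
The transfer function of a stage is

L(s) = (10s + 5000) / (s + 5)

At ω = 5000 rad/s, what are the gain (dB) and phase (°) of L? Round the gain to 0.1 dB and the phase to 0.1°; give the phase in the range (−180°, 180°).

Substitute s = j5000:
Numerator: 10(j5000) + 5000 = 5000 + j50000
Denominator: (j5000) + 5 = 5 + j5000
|N| = √(5000² + 50000²) ≈ 50249, ∠N ≈ 84.29°
|D| = √(5² + 5000²) ≈ 5000, ∠D ≈ 89.94°
|L| = 50249 / 5000 ≈ 10.05
Gain = 20 log₁₀(10.05) ≈ 20.04 dB
∠L = 84.29° − 89.94° = -5.65°

20.0 dB, -5.7°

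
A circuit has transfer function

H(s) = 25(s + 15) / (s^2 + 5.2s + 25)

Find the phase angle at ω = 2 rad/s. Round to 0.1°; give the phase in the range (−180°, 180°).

At s = jω = j2:
zero (s+15): 15 + j2 → |·| = √(15²+2²) = √229 ≈ 15.133, ∠ = arctan(2/15) ≈ 7.59°
quadratic: (j2)² + 5.2·j2 + 25 = 21 + j10.4 → |·| ≈ 23.434, ∠ ≈ 26.35°
∠H = 7.59° − 26.35° = -18.76°

-18.8°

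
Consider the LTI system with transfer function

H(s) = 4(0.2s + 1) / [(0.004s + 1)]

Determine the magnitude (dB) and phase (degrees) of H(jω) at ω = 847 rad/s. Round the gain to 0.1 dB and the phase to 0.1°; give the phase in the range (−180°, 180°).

At ω = 847 rad/s:
zero (1 + j847·0.2) = 1 + j169.4 → |·| ≈ 169.4, ∠ ≈ 89.66°
pole (1 + j847·0.004) = 1 + j3.388 → |·| ≈ 3.5325, ∠ ≈ 73.56°
|H| = 4 · 169.4 / (3.5325) ≈ 191.82
Gain = 20 log₁₀(191.82) ≈ 45.66 dB
∠H = (89.66°) − (73.56°) = 16.10°

45.7 dB, 16.1°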